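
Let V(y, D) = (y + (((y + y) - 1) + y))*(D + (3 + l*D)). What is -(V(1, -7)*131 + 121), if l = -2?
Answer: -4051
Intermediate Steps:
V(y, D) = (-1 + 4*y)*(3 - D) (V(y, D) = (y + (((y + y) - 1) + y))*(D + (3 - 2*D)) = (y + ((2*y - 1) + y))*(3 - D) = (y + ((-1 + 2*y) + y))*(3 - D) = (y + (-1 + 3*y))*(3 - D) = (-1 + 4*y)*(3 - D))
-(V(1, -7)*131 + 121) = -((-3 - 7 + 12*1 - 4*(-7)*1)*131 + 121) = -((-3 - 7 + 12 + 28)*131 + 121) = -(30*131 + 121) = -(3930 + 121) = -1*4051 = -4051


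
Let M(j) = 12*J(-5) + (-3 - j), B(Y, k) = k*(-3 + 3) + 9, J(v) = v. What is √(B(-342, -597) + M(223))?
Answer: I*√277 ≈ 16.643*I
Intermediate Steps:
B(Y, k) = 9 (B(Y, k) = k*0 + 9 = 0 + 9 = 9)
M(j) = -63 - j (M(j) = 12*(-5) + (-3 - j) = -60 + (-3 - j) = -63 - j)
√(B(-342, -597) + M(223)) = √(9 + (-63 - 1*223)) = √(9 + (-63 - 223)) = √(9 - 286) = √(-277) = I*√277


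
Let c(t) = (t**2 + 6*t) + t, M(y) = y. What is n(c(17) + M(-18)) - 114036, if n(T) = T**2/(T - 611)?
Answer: -1950312/17 ≈ -1.1472e+5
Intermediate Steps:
c(t) = t**2 + 7*t
n(T) = T**2/(-611 + T)
n(c(17) + M(-18)) - 114036 = (17*(7 + 17) - 18)**2/(-611 + (17*(7 + 17) - 18)) - 114036 = (17*24 - 18)**2/(-611 + (17*24 - 18)) - 114036 = (408 - 18)**2/(-611 + (408 - 18)) - 114036 = 390**2/(-611 + 390) - 114036 = 152100/(-221) - 114036 = 152100*(-1/221) - 114036 = -11700/17 - 114036 = -1950312/17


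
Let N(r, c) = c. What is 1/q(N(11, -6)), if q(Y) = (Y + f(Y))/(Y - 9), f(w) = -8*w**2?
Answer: 5/98 ≈ 0.051020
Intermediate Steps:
q(Y) = (Y - 8*Y**2)/(-9 + Y) (q(Y) = (Y - 8*Y**2)/(Y - 9) = (Y - 8*Y**2)/(-9 + Y))
1/q(N(11, -6)) = 1/(-6*(1 - 8*(-6))/(-9 - 6)) = 1/(-6*(1 + 48)/(-15)) = 1/(-6*(-1/15)*49) = 1/(98/5) = 5/98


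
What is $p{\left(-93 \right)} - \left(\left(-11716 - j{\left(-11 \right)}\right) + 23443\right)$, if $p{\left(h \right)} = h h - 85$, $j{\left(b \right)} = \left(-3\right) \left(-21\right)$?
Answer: $-3100$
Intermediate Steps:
$j{\left(b \right)} = 63$
$p{\left(h \right)} = -85 + h^{2}$ ($p{\left(h \right)} = h^{2} - 85 = -85 + h^{2}$)
$p{\left(-93 \right)} - \left(\left(-11716 - j{\left(-11 \right)}\right) + 23443\right) = \left(-85 + \left(-93\right)^{2}\right) - \left(\left(-11716 - 63\right) + 23443\right) = \left(-85 + 8649\right) - \left(\left(-11716 - 63\right) + 23443\right) = 8564 - \left(-11779 + 23443\right) = 8564 - 11664 = -3100$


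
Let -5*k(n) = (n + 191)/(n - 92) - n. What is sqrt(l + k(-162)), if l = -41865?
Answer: I*sqrt(67576279630)/1270 ≈ 204.69*I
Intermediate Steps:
k(n) = n/5 - (191 + n)/(5*(-92 + n)) (k(n) = -((n + 191)/(n - 92) - n)/5 = -((191 + n)/(-92 + n) - n)/5 = -(-n + (191 + n)/(-92 + n))/5 = n/5 - (191 + n)/(5*(-92 + n)))
sqrt(l + k(-162)) = sqrt(-41865 + (-191 + (-162)**2 - 93*(-162))/(5*(-92 - 162))) = sqrt(-41865 + (1/5)*(-191 + 26244 + 15066)/(-254)) = sqrt(-41865 + (1/5)*(-1/254)*41119) = sqrt(-41865 - 41119/1270) = sqrt(-53209669/1270) = I*sqrt(67576279630)/1270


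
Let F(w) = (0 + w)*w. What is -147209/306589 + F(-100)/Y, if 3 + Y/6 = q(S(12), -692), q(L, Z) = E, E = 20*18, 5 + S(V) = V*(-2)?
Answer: 1375284161/328356819 ≈ 4.1884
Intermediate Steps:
S(V) = -5 - 2*V (S(V) = -5 + V*(-2) = -5 - 2*V)
E = 360
q(L, Z) = 360
F(w) = w**2 (F(w) = w*w = w**2)
Y = 2142 (Y = -18 + 6*360 = -18 + 2160 = 2142)
-147209/306589 + F(-100)/Y = -147209/306589 + (-100)**2/2142 = -147209*1/306589 + 10000*(1/2142) = -147209/306589 + 5000/1071 = 1375284161/328356819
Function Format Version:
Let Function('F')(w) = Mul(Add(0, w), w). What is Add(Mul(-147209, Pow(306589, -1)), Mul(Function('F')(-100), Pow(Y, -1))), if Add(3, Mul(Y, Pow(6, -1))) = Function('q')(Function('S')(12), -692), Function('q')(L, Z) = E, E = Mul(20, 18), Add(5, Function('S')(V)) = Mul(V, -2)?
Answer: Rational(1375284161, 328356819) ≈ 4.1884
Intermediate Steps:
Function('S')(V) = Add(-5, Mul(-2, V)) (Function('S')(V) = Add(-5, Mul(V, -2)) = Add(-5, Mul(-2, V)))
E = 360
Function('q')(L, Z) = 360
Function('F')(w) = Pow(w, 2) (Function('F')(w) = Mul(w, w) = Pow(w, 2))
Y = 2142 (Y = Add(-18, Mul(6, 360)) = Add(-18, 2160) = 2142)
Add(Mul(-147209, Pow(306589, -1)), Mul(Function('F')(-100), Pow(Y, -1))) = Add(Mul(-147209, Pow(306589, -1)), Mul(Pow(-100, 2), Pow(2142, -1))) = Add(Mul(-147209, Rational(1, 306589)), Mul(10000, Rational(1, 2142))) = Add(Rational(-147209, 306589), Rational(5000, 1071)) = Rational(1375284161, 328356819)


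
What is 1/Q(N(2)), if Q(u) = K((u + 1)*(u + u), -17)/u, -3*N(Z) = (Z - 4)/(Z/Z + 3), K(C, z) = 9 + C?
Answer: 3/169 ≈ 0.017751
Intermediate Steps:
N(Z) = 1/3 - Z/12 (N(Z) = -(Z - 4)/(3*(Z/Z + 3)) = -(-4 + Z)/(3*(1 + 3)) = -(-4 + Z)/(3*4) = -(-1 + Z/4)/3 = 1/3 - Z/12)
Q(u) = (9 + 2*u*(1 + u))/u (Q(u) = (9 + (u + 1)*(u + u))/u = (9 + (1 + u)*(2*u))/u = (9 + 2*u*(1 + u))/u)
1/Q(N(2)) = 1/(2 + 2*(1/3 - 1/12*2) + 9/(1/3 - 1/12*2)) = 1/(2 + 2*(1/3 - 1/6) + 9/(1/3 - 1/6)) = 1/(2 + 2*(1/6) + 9/(1/6)) = 1/(2 + 1/3 + 9*6) = 1/(2 + 1/3 + 54) = 1/(169/3) = 3/169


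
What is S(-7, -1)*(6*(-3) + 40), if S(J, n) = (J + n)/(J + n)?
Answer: 22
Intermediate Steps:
S(J, n) = 1
S(-7, -1)*(6*(-3) + 40) = 1*(6*(-3) + 40) = 1*(-18 + 40) = 1*22 = 22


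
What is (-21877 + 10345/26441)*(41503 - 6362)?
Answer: -20326939377092/26441 ≈ -7.6877e+8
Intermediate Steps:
(-21877 + 10345/26441)*(41503 - 6362) = (-21877 + 10345*(1/26441))*35141 = (-21877 + 10345/26441)*35141 = -578439412/26441*35141 = -20326939377092/26441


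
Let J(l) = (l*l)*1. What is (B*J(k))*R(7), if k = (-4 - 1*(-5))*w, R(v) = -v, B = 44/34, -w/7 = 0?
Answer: 0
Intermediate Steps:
w = 0 (w = -7*0 = 0)
B = 22/17 (B = 44*(1/34) = 22/17 ≈ 1.2941)
k = 0 (k = (-4 - 1*(-5))*0 = (-4 + 5)*0 = 1*0 = 0)
J(l) = l² (J(l) = l²*1 = l²)
(B*J(k))*R(7) = ((22/17)*0²)*(-1*7) = ((22/17)*0)*(-7) = 0*(-7) = 0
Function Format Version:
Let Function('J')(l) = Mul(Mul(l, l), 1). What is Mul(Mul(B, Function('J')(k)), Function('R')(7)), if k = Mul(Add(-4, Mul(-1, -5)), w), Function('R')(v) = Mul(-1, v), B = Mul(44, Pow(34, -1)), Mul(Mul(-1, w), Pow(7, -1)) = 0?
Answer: 0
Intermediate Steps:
w = 0 (w = Mul(-7, 0) = 0)
B = Rational(22, 17) (B = Mul(44, Rational(1, 34)) = Rational(22, 17) ≈ 1.2941)
k = 0 (k = Mul(Add(-4, Mul(-1, -5)), 0) = Mul(Add(-4, 5), 0) = Mul(1, 0) = 0)
Function('J')(l) = Pow(l, 2) (Function('J')(l) = Mul(Pow(l, 2), 1) = Pow(l, 2))
Mul(Mul(B, Function('J')(k)), Function('R')(7)) = Mul(Mul(Rational(22, 17), Pow(0, 2)), Mul(-1, 7)) = Mul(Mul(Rational(22, 17), 0), -7) = Mul(0, -7) = 0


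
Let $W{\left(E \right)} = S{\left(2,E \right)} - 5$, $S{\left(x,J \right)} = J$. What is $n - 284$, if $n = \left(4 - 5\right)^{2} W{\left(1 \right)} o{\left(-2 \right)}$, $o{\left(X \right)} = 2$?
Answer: $-292$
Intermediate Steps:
$W{\left(E \right)} = -5 + E$ ($W{\left(E \right)} = E - 5 = -5 + E$)
$n = -8$ ($n = \left(4 - 5\right)^{2} \left(-5 + 1\right) 2 = \left(-1\right)^{2} \left(-4\right) 2 = 1 \left(-4\right) 2 = \left(-4\right) 2 = -8$)
$n - 284 = -8 - 284 = -292$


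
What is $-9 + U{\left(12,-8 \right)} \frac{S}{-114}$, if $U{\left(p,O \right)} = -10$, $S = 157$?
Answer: $\frac{272}{57} \approx 4.7719$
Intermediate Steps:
$-9 + U{\left(12,-8 \right)} \frac{S}{-114} = -9 - 10 \frac{157}{-114} = -9 - 10 \cdot 157 \left(- \frac{1}{114}\right) = -9 - - \frac{785}{57} = -9 + \frac{785}{57} = \frac{272}{57}$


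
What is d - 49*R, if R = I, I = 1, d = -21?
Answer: -70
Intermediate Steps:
R = 1
d - 49*R = -21 - 49*1 = -21 - 49 = -70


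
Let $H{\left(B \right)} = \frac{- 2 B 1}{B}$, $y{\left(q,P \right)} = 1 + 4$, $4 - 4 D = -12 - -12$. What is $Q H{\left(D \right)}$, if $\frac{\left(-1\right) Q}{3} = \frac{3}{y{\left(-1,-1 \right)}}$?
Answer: $\frac{18}{5} \approx 3.6$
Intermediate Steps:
$D = 1$ ($D = 1 - \frac{-12 - -12}{4} = 1 - \frac{-12 + 12}{4} = 1 - 0 = 1 + 0 = 1$)
$y{\left(q,P \right)} = 5$
$H{\left(B \right)} = -2$ ($H{\left(B \right)} = \frac{\left(-2\right) B}{B} = -2$)
$Q = - \frac{9}{5}$ ($Q = - 3 \cdot \frac{3}{5} = - 3 \cdot 3 \cdot \frac{1}{5} = \left(-3\right) \frac{3}{5} = - \frac{9}{5} \approx -1.8$)
$Q H{\left(D \right)} = \left(- \frac{9}{5}\right) \left(-2\right) = \frac{18}{5}$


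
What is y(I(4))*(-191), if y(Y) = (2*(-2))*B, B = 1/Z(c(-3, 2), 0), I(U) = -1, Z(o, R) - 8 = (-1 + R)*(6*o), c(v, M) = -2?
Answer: 191/5 ≈ 38.200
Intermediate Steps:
Z(o, R) = 8 + 6*o*(-1 + R) (Z(o, R) = 8 + (-1 + R)*(6*o) = 8 + 6*o*(-1 + R))
B = 1/20 (B = 1/(8 - 6*(-2) + 6*0*(-2)) = 1/(8 + 12 + 0) = 1/20 ≈ 0.050000)
y(Y) = -⅕ (y(Y) = (2*(-2))*(1/20) = -4*1/20 = -⅕)
y(I(4))*(-191) = -⅕*(-191) = 191/5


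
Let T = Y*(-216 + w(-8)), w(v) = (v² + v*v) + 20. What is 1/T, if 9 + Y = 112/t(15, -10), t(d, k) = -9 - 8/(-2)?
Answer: 5/10676 ≈ 0.00046834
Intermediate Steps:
t(d, k) = -5 (t(d, k) = -9 - 8*(-1)/2 = -9 - 1*(-4) = -9 + 4 = -5)
w(v) = 20 + 2*v² (w(v) = (v² + v²) + 20 = 2*v² + 20 = 20 + 2*v²)
Y = -157/5 (Y = -9 + 112/(-5) = -9 + 112*(-⅕) = -9 - 112/5 = -157/5 ≈ -31.400)
T = 10676/5 (T = -157*(-216 + (20 + 2*(-8)²))/5 = -157*(-216 + (20 + 2*64))/5 = -157*(-216 + (20 + 128))/5 = -157*(-216 + 148)/5 = -157/5*(-68) = 10676/5 ≈ 2135.2)
1/T = 1/(10676/5) = 5/10676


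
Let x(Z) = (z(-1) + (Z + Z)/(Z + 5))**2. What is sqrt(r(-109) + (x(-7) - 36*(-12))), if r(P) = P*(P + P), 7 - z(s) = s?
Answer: sqrt(24419) ≈ 156.27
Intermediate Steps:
z(s) = 7 - s
r(P) = 2*P**2 (r(P) = P*(2*P) = 2*P**2)
x(Z) = (8 + 2*Z/(5 + Z))**2 (x(Z) = ((7 - 1*(-1)) + (Z + Z)/(Z + 5))**2 = ((7 + 1) + (2*Z)/(5 + Z))**2 = (8 + 2*Z/(5 + Z))**2)
sqrt(r(-109) + (x(-7) - 36*(-12))) = sqrt(2*(-109)**2 + (100*(4 - 7)**2/(5 - 7)**2 - 36*(-12))) = sqrt(2*11881 + (100*(-3)**2/(-2)**2 + 432)) = sqrt(23762 + (100*9*(1/4) + 432)) = sqrt(23762 + (225 + 432)) = sqrt(23762 + 657) = sqrt(24419)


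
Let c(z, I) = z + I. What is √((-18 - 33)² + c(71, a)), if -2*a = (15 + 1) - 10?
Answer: √2669 ≈ 51.662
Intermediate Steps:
a = -3 (a = -((15 + 1) - 10)/2 = -(16 - 10)/2 = -½*6 = -3)
c(z, I) = I + z
√((-18 - 33)² + c(71, a)) = √((-18 - 33)² + (-3 + 71)) = √((-51)² + 68) = √(2601 + 68) = √2669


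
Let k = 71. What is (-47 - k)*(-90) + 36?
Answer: 10656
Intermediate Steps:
(-47 - k)*(-90) + 36 = (-47 - 1*71)*(-90) + 36 = (-47 - 71)*(-90) + 36 = -118*(-90) + 36 = 10620 + 36 = 10656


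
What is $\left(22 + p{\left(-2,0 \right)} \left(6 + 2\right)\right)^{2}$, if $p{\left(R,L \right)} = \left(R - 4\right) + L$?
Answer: $676$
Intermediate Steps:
$p{\left(R,L \right)} = -4 + L + R$ ($p{\left(R,L \right)} = \left(-4 + R\right) + L = -4 + L + R$)
$\left(22 + p{\left(-2,0 \right)} \left(6 + 2\right)\right)^{2} = \left(22 + \left(-4 + 0 - 2\right) \left(6 + 2\right)\right)^{2} = \left(22 - 48\right)^{2} = \left(-26\right)^{2} = 676$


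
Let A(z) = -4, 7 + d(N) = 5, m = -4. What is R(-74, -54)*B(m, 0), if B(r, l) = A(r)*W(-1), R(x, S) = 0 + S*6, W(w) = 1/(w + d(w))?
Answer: -432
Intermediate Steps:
d(N) = -2 (d(N) = -7 + 5 = -2)
W(w) = 1/(-2 + w) (W(w) = 1/(w - 2) = 1/(-2 + w))
R(x, S) = 6*S (R(x, S) = 0 + 6*S = 6*S)
B(r, l) = 4/3 (B(r, l) = -4/(-2 - 1) = -4/(-3) = -4*(-⅓) = 4/3)
R(-74, -54)*B(m, 0) = (6*(-54))*(4/3) = -324*4/3 = -432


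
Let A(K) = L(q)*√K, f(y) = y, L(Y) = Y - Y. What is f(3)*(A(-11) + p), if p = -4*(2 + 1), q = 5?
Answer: -36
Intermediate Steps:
L(Y) = 0
A(K) = 0 (A(K) = 0*√K = 0)
p = -12 (p = -4*3 = -12)
f(3)*(A(-11) + p) = 3*(0 - 12) = 3*(-12) = -36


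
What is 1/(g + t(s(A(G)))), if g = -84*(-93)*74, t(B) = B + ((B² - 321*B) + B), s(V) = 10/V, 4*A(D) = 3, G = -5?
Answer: 9/5166112 ≈ 1.7421e-6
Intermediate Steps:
A(D) = ¾ (A(D) = (¼)*3 = ¾)
t(B) = B² - 319*B (t(B) = B + (B² - 320*B) = B² - 319*B)
g = 578088 (g = 7812*74 = 578088)
1/(g + t(s(A(G)))) = 1/(578088 + (10/(¾))*(-319 + 10/(¾))) = 1/(578088 + (10*(4/3))*(-319 + 10*(4/3))) = 1/(578088 + 40*(-319 + 40/3)/3) = 1/(578088 + (40/3)*(-917/3)) = 1/(578088 - 36680/9) = 1/(5166112/9) = 9/5166112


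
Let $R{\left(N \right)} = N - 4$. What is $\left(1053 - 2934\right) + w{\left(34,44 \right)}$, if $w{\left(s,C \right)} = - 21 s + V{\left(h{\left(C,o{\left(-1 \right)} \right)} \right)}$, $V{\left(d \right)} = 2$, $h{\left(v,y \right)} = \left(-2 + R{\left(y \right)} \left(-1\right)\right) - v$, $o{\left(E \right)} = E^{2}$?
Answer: $-2593$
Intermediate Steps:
$R{\left(N \right)} = -4 + N$
$h{\left(v,y \right)} = 2 - v - y$ ($h{\left(v,y \right)} = \left(-2 + \left(-4 + y\right) \left(-1\right)\right) - v = \left(-2 - \left(-4 + y\right)\right) - v = \left(2 - y\right) - v = 2 - v - y$)
$w{\left(s,C \right)} = 2 - 21 s$ ($w{\left(s,C \right)} = - 21 s + 2 = 2 - 21 s$)
$\left(1053 - 2934\right) + w{\left(34,44 \right)} = \left(1053 - 2934\right) + \left(2 - 714\right) = -1881 + \left(2 - 714\right) = -1881 - 712 = -2593$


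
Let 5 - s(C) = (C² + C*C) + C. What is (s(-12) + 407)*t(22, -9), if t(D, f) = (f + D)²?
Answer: 22984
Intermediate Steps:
s(C) = 5 - C - 2*C² (s(C) = 5 - ((C² + C*C) + C) = 5 - ((C² + C²) + C) = 5 - (2*C² + C) = 5 - (C + 2*C²) = 5 + (-C - 2*C²) = 5 - C - 2*C²)
t(D, f) = (D + f)²
(s(-12) + 407)*t(22, -9) = ((5 - 1*(-12) - 2*(-12)²) + 407)*(22 - 9)² = ((5 + 12 - 2*144) + 407)*13² = ((5 + 12 - 288) + 407)*169 = (-271 + 407)*169 = 136*169 = 22984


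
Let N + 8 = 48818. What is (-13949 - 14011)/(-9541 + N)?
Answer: -27960/39269 ≈ -0.71201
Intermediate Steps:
N = 48810 (N = -8 + 48818 = 48810)
(-13949 - 14011)/(-9541 + N) = (-13949 - 14011)/(-9541 + 48810) = -27960/39269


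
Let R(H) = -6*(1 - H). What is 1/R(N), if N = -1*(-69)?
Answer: 1/408 ≈ 0.0024510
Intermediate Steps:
N = 69
R(H) = -6 + 6*H
1/R(N) = 1/(-6 + 6*69) = 1/(-6 + 414) = 1/408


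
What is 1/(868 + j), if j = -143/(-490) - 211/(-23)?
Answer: 11270/9889039 ≈ 0.0011396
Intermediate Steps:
j = 106679/11270 (j = -143*(-1/490) - 211*(-1/23) = 143/490 + 211/23 = 106679/11270 ≈ 9.4657)
1/(868 + j) = 1/(868 + 106679/11270) = 1/(9889039/11270) = 11270/9889039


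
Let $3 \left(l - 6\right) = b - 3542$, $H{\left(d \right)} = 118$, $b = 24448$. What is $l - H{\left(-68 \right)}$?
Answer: $\frac{20570}{3} \approx 6856.7$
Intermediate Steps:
$l = \frac{20924}{3}$ ($l = 6 + \frac{24448 - 3542}{3} = 6 + \frac{1}{3} \cdot 20906 = 6 + \frac{20906}{3} = \frac{20924}{3} \approx 6974.7$)
$l - H{\left(-68 \right)} = \frac{20924}{3} - 118 = \frac{20570}{3}$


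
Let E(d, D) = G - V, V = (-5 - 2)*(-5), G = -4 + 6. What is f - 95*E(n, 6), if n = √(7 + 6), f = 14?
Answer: 3149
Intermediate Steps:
G = 2
V = 35 (V = -7*(-5) = 35)
n = √13 ≈ 3.6056
E(d, D) = -33 (E(d, D) = 2 - 1*35 = 2 - 35 = -33)
f - 95*E(n, 6) = 14 - 95*(-33) = 14 + 3135 = 3149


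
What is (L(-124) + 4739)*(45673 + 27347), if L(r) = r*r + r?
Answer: 1459742820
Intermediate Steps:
L(r) = r + r² (L(r) = r² + r = r + r²)
(L(-124) + 4739)*(45673 + 27347) = (-124*(1 - 124) + 4739)*(45673 + 27347) = (-124*(-123) + 4739)*73020 = (15252 + 4739)*73020 = 19991*73020 = 1459742820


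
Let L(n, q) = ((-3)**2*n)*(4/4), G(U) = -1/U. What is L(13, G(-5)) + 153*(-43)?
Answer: -6462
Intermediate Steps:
L(n, q) = 9*n (L(n, q) = (9*n)*(4*(1/4)) = (9*n)*1 = 9*n)
L(13, G(-5)) + 153*(-43) = 9*13 + 153*(-43) = 117 - 6579 = -6462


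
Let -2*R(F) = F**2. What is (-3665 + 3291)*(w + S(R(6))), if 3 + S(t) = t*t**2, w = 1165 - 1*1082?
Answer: 2151248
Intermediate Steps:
R(F) = -F**2/2
w = 83 (w = 1165 - 1082 = 83)
S(t) = -3 + t**3 (S(t) = -3 + t*t**2 = -3 + t**3)
(-3665 + 3291)*(w + S(R(6))) = (-3665 + 3291)*(83 + (-3 + (-1/2*6**2)**3)) = -374*(83 + (-3 + (-1/2*36)**3)) = -374*(83 + (-3 + (-18)**3)) = -374*(83 + (-3 - 5832)) = -374*(83 - 5835) = -374*(-5752) = 2151248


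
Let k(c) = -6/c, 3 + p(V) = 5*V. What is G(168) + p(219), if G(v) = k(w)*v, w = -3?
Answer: 1428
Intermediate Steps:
p(V) = -3 + 5*V
G(v) = 2*v (G(v) = (-6/(-3))*v = (-6*(-1/3))*v = 2*v)
G(168) + p(219) = 2*168 + (-3 + 5*219) = 336 + (-3 + 1095) = 336 + 1092 = 1428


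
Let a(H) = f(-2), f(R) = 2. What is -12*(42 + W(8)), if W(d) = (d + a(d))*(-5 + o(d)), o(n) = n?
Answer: -864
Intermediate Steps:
a(H) = 2
W(d) = (-5 + d)*(2 + d) (W(d) = (d + 2)*(-5 + d) = (2 + d)*(-5 + d) = (-5 + d)*(2 + d))
-12*(42 + W(8)) = -12*(42 + (-10 + 8**2 - 3*8)) = -12*(42 + (-10 + 64 - 24)) = -12*(42 + 30) = -12*72 = -864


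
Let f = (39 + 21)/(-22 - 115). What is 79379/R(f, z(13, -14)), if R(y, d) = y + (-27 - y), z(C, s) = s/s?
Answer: -79379/27 ≈ -2940.0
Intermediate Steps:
z(C, s) = 1
f = -60/137 (f = 60/(-137) = 60*(-1/137) = -60/137 ≈ -0.43796)
R(y, d) = -27
79379/R(f, z(13, -14)) = 79379/(-27) = 79379*(-1/27) = -79379/27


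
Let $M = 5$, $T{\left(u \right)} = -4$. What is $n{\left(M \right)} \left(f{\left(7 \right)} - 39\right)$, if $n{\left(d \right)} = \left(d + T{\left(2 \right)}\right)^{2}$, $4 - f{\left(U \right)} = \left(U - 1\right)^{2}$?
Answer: $-71$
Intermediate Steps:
$f{\left(U \right)} = 4 - \left(-1 + U\right)^{2}$ ($f{\left(U \right)} = 4 - \left(U - 1\right)^{2} = 4 - \left(-1 + U\right)^{2}$)
$n{\left(d \right)} = \left(-4 + d\right)^{2}$ ($n{\left(d \right)} = \left(d - 4\right)^{2} = \left(-4 + d\right)^{2}$)
$n{\left(M \right)} \left(f{\left(7 \right)} - 39\right) = \left(-4 + 5\right)^{2} \left(\left(4 - \left(-1 + 7\right)^{2}\right) - 39\right) = 1^{2} \left(\left(4 - 6^{2}\right) - 39\right) = 1 \left(\left(4 - 36\right) - 39\right) = 1 \left(-32 - 39\right) = 1 \left(-71\right) = -71$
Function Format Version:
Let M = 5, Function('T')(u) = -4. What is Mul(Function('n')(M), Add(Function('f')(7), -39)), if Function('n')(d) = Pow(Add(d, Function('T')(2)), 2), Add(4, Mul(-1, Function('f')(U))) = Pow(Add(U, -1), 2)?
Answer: -71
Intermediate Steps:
Function('f')(U) = Add(4, Mul(-1, Pow(Add(-1, U), 2))) (Function('f')(U) = Add(4, Mul(-1, Pow(Add(U, -1), 2))) = Add(4, Mul(-1, Pow(Add(-1, U), 2))))
Function('n')(d) = Pow(Add(-4, d), 2) (Function('n')(d) = Pow(Add(d, -4), 2) = Pow(Add(-4, d), 2))
Mul(Function('n')(M), Add(Function('f')(7), -39)) = Mul(Pow(Add(-4, 5), 2), Add(Add(4, Mul(-1, Pow(Add(-1, 7), 2))), -39)) = Mul(Pow(1, 2), Add(Add(4, Mul(-1, Pow(6, 2))), -39)) = Mul(1, Add(Add(4, Mul(-1, 36)), -39)) = Mul(1, Add(Add(4, -36), -39)) = Mul(1, Add(-32, -39)) = Mul(1, -71) = -71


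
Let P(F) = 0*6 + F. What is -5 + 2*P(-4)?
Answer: -13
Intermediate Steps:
P(F) = F (P(F) = 0 + F = F)
-5 + 2*P(-4) = -5 + 2*(-4) = -5 - 8 = -13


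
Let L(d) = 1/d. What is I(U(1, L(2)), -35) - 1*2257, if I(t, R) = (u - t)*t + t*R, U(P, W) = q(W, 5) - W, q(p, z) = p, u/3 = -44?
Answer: -2257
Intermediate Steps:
u = -132 (u = 3*(-44) = -132)
U(P, W) = 0 (U(P, W) = W - W = 0)
I(t, R) = R*t + t*(-132 - t) (I(t, R) = (-132 - t)*t + t*R = t*(-132 - t) + R*t = R*t + t*(-132 - t))
I(U(1, L(2)), -35) - 1*2257 = 0*(-132 - 35 - 1*0) - 1*2257 = 0*(-132 - 35 + 0) - 2257 = 0*(-167) - 2257 = 0 - 2257 = -2257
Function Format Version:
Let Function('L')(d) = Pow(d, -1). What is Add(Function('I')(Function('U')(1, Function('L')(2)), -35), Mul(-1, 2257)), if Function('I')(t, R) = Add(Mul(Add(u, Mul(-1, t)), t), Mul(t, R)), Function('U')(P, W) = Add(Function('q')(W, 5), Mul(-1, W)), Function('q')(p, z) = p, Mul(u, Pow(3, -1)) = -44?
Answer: -2257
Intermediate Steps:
u = -132 (u = Mul(3, -44) = -132)
Function('U')(P, W) = 0 (Function('U')(P, W) = Add(W, Mul(-1, W)) = 0)
Function('I')(t, R) = Add(Mul(R, t), Mul(t, Add(-132, Mul(-1, t)))) (Function('I')(t, R) = Add(Mul(Add(-132, Mul(-1, t)), t), Mul(t, R)) = Add(Mul(t, Add(-132, Mul(-1, t))), Mul(R, t)) = Add(Mul(R, t), Mul(t, Add(-132, Mul(-1, t)))))
Add(Function('I')(Function('U')(1, Function('L')(2)), -35), Mul(-1, 2257)) = Add(Mul(0, Add(-132, -35, Mul(-1, 0))), Mul(-1, 2257)) = Add(Mul(0, Add(-132, -35, 0)), -2257) = Add(Mul(0, -167), -2257) = Add(0, -2257) = -2257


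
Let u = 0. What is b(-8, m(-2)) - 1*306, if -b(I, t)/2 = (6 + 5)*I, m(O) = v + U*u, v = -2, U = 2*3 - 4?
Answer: -130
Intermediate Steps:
U = 2 (U = 6 - 4 = 2)
m(O) = -2 (m(O) = -2 + 2*0 = -2 + 0 = -2)
b(I, t) = -22*I (b(I, t) = -2*(6 + 5)*I = -22*I)
b(-8, m(-2)) - 1*306 = -22*(-8) - 1*306 = 176 - 306 = -130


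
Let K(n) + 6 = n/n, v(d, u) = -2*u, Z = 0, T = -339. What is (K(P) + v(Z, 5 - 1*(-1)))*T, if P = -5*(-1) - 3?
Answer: 5763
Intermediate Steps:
P = 2 (P = 5 - 3 = 2)
K(n) = -5 (K(n) = -6 + n/n = -6 + 1 = -5)
(K(P) + v(Z, 5 - 1*(-1)))*T = (-5 - 2*(5 - 1*(-1)))*(-339) = (-5 - 2*(5 + 1))*(-339) = (-5 - 2*6)*(-339) = (-5 - 12)*(-339) = -17*(-339) = 5763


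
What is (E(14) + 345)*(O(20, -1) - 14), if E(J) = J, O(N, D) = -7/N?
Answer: -103033/20 ≈ -5151.6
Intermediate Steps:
(E(14) + 345)*(O(20, -1) - 14) = (14 + 345)*(-7/20 - 14) = 359*(-7*1/20 - 14) = 359*(-7/20 - 14) = 359*(-287/20) = -103033/20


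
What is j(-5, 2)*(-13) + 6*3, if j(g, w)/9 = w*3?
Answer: -684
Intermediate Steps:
j(g, w) = 27*w (j(g, w) = 9*(w*3) = 9*(3*w) = 27*w)
j(-5, 2)*(-13) + 6*3 = (27*2)*(-13) + 6*3 = 54*(-13) + 18 = -702 + 18 = -684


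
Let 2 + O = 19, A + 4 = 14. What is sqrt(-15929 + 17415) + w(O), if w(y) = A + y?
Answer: 27 + sqrt(1486) ≈ 65.549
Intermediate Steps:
A = 10 (A = -4 + 14 = 10)
O = 17 (O = -2 + 19 = 17)
w(y) = 10 + y
sqrt(-15929 + 17415) + w(O) = sqrt(-15929 + 17415) + (10 + 17) = sqrt(1486) + 27 = 27 + sqrt(1486)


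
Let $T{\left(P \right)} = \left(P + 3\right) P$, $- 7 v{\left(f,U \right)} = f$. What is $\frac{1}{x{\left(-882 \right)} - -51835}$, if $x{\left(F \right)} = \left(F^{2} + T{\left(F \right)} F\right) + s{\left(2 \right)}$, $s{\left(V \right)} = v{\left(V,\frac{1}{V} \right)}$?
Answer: $- \frac{7}{4780758061} \approx -1.4642 \cdot 10^{-9}$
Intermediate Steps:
$v{\left(f,U \right)} = - \frac{f}{7}$
$T{\left(P \right)} = P \left(3 + P\right)$ ($T{\left(P \right)} = \left(3 + P\right) P = P \left(3 + P\right)$)
$s{\left(V \right)} = - \frac{V}{7}$
$x{\left(F \right)} = - \frac{2}{7} + F^{2} + F^{2} \left(3 + F\right)$ ($x{\left(F \right)} = \left(F^{2} + F \left(3 + F\right) F\right) - \frac{2}{7} = \left(F^{2} + F^{2} \left(3 + F\right)\right) - \frac{2}{7} = - \frac{2}{7} + F^{2} + F^{2} \left(3 + F\right)$)
$\frac{1}{x{\left(-882 \right)} - -51835} = \frac{1}{\left(- \frac{2}{7} + \left(-882\right)^{3} + 4 \left(-882\right)^{2}\right) - -51835} = \frac{1}{\left(- \frac{2}{7} - 686128968 + 4 \cdot 777924\right) + \left(-425726 + 477561\right)} = \frac{1}{\left(- \frac{2}{7} - 686128968 + 3111696\right) + 51835} = \frac{1}{- \frac{4781120906}{7} + 51835} = \frac{1}{- \frac{4780758061}{7}} = - \frac{7}{4780758061}$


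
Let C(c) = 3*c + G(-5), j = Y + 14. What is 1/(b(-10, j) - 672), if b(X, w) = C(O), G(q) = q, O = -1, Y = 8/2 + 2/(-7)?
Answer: -1/680 ≈ -0.0014706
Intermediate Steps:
Y = 26/7 (Y = 8*(½) + 2*(-⅐) = 4 - 2/7 = 26/7 ≈ 3.7143)
j = 124/7 (j = 26/7 + 14 = 124/7 ≈ 17.714)
C(c) = -5 + 3*c (C(c) = 3*c - 5 = -5 + 3*c)
b(X, w) = -8 (b(X, w) = -5 + 3*(-1) = -5 - 3 = -8)
1/(b(-10, j) - 672) = 1/(-8 - 672) = 1/(-680) = -1/680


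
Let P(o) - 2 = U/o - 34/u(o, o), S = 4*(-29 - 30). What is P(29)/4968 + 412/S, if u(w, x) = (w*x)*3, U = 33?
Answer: -1290564095/739521576 ≈ -1.7451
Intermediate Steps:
S = -236 (S = 4*(-59) = -236)
u(w, x) = 3*w*x
P(o) = 2 + 33/o - 34/(3*o**2) (P(o) = 2 + (33/o - 34*1/(3*o**2)) = 2 + (33/o - 34/(3*o**2)) = 2 + 33/o - 34/(3*o**2))
P(29)/4968 + 412/S = (2 + 33/29 - 34/3/29**2)/4968 + 412/(-236) = (2 + 33*(1/29) - 34/3*1/841)*(1/4968) + 412*(-1/236) = (2 + 33/29 - 34/2523)*(1/4968) - 103/59 = (7883/2523)*(1/4968) - 103/59 = 7883/12534264 - 103/59 = -1290564095/739521576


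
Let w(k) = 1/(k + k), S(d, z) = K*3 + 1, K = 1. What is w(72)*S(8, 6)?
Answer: 1/36 ≈ 0.027778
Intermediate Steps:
S(d, z) = 4 (S(d, z) = 1*3 + 1 = 3 + 1 = 4)
w(k) = 1/(2*k)
w(72)*S(8, 6) = ((1/2)/72)*4 = ((1/2)*(1/72))*4 = (1/144)*4 = 1/36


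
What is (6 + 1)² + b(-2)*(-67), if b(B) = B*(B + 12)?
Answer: 1389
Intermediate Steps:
b(B) = B*(12 + B)
(6 + 1)² + b(-2)*(-67) = (6 + 1)² - 2*(12 - 2)*(-67) = 7² - 2*10*(-67) = 49 - 20*(-67) = 49 + 1340 = 1389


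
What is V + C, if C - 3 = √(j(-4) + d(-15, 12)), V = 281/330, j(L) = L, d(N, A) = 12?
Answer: 1271/330 + 2*√2 ≈ 6.6799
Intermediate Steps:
V = 281/330 (V = 281*(1/330) = 281/330 ≈ 0.85151)
C = 3 + 2*√2 (C = 3 + √(-4 + 12) = 3 + √8 = 3 + 2*√2 ≈ 5.8284)
V + C = 281/330 + (3 + 2*√2) = 1271/330 + 2*√2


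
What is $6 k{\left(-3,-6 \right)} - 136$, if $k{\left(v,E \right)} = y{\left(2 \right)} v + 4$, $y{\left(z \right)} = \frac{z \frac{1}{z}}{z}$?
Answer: $-121$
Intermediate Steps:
$y{\left(z \right)} = \frac{1}{z}$ ($y{\left(z \right)} = 1 \frac{1}{z} = \frac{1}{z}$)
$k{\left(v,E \right)} = 4 + \frac{v}{2}$ ($k{\left(v,E \right)} = \frac{v}{2} + 4 = 4 + \frac{v}{2}$)
$6 k{\left(-3,-6 \right)} - 136 = 6 \left(4 + \frac{1}{2} \left(-3\right)\right) - 136 = 6 \left(4 - \frac{3}{2}\right) - 136 = 6 \cdot \frac{5}{2} - 136 = 15 - 136 = -121$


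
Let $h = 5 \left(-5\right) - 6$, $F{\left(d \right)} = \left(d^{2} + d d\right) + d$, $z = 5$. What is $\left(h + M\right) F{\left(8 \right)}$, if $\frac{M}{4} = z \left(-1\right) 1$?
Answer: $-6936$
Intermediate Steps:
$F{\left(d \right)} = d + 2 d^{2}$ ($F{\left(d \right)} = \left(d^{2} + d^{2}\right) + d = 2 d^{2} + d = d + 2 d^{2}$)
$M = -20$ ($M = 4 \cdot 5 \left(-1\right) 1 = 4 \left(\left(-5\right) 1\right) = 4 \left(-5\right) = -20$)
$h = -31$ ($h = -25 - 6 = -31$)
$\left(h + M\right) F{\left(8 \right)} = \left(-31 - 20\right) 8 \left(1 + 2 \cdot 8\right) = - 51 \cdot 8 \left(1 + 16\right) = - 51 \cdot 8 \cdot 17 = \left(-51\right) 136 = -6936$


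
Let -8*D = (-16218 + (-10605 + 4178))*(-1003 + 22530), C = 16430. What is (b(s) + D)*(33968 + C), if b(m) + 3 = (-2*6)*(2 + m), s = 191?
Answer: 12283513687237/4 ≈ 3.0709e+12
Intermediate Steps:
b(m) = -27 - 12*m (b(m) = -3 + (-2*6)*(2 + m) = -3 - 12*(2 + m) = -3 + (-24 - 12*m) = -27 - 12*m)
D = 487478915/8 (D = -(-16218 + (-10605 + 4178))*(-1003 + 22530)/8 = -(-16218 - 6427)*21527/8 = -(-22645)*21527/8 = -⅛*(-487478915) = 487478915/8 ≈ 6.0935e+7)
(b(s) + D)*(33968 + C) = ((-27 - 12*191) + 487478915/8)*(33968 + 16430) = ((-27 - 2292) + 487478915/8)*50398 = (-2319 + 487478915/8)*50398 = (487460363/8)*50398 = 12283513687237/4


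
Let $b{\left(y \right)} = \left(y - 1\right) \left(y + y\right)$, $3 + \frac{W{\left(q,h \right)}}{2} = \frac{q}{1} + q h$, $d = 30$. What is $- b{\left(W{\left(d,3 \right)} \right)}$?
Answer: $-109044$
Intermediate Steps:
$W{\left(q,h \right)} = -6 + 2 q + 2 h q$ ($W{\left(q,h \right)} = -6 + 2 \left(\frac{q}{1} + q h\right) = -6 + 2 \left(1 q + h q\right) = -6 + 2 \left(q + h q\right) = -6 + \left(2 q + 2 h q\right) = -6 + 2 q + 2 h q$)
$b{\left(y \right)} = 2 y \left(-1 + y\right)$ ($b{\left(y \right)} = \left(-1 + y\right) 2 y = 2 y \left(-1 + y\right)$)
$- b{\left(W{\left(d,3 \right)} \right)} = - 2 \left(-6 + 2 \cdot 30 + 2 \cdot 3 \cdot 30\right) \left(-1 + \left(-6 + 2 \cdot 30 + 2 \cdot 3 \cdot 30\right)\right) = - 2 \left(-6 + 60 + 180\right) \left(-1 + \left(-6 + 60 + 180\right)\right) = - 2 \cdot 234 \left(-1 + 234\right) = - 2 \cdot 234 \cdot 233 = \left(-1\right) 109044 = -109044$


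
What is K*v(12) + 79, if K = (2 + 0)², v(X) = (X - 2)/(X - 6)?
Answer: 257/3 ≈ 85.667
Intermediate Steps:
v(X) = (-2 + X)/(-6 + X)
K = 4 (K = 2² = 4)
K*v(12) + 79 = 4*((-2 + 12)/(-6 + 12)) + 79 = 4*(10/6) + 79 = 4*((⅙)*10) + 79 = 4*(5/3) + 79 = 20/3 + 79 = 257/3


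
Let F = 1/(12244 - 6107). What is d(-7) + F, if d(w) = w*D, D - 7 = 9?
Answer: -687343/6137 ≈ -112.00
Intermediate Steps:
D = 16 (D = 7 + 9 = 16)
d(w) = 16*w (d(w) = w*16 = 16*w)
F = 1/6137 ≈ 0.00016295
d(-7) + F = 16*(-7) + 1/6137 = -112 + 1/6137 = -687343/6137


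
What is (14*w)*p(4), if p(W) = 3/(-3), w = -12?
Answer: 168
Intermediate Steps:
p(W) = -1 (p(W) = 3*(-⅓) = -1)
(14*w)*p(4) = (14*(-12))*(-1) = -168*(-1) = 168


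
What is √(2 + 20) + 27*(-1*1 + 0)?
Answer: -27 + √22 ≈ -22.310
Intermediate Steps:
√(2 + 20) + 27*(-1*1 + 0) = √22 + 27*(-1 + 0) = √22 + 27*(-1) = √22 - 27 = -27 + √22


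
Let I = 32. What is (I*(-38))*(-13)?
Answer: 15808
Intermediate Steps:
(I*(-38))*(-13) = (32*(-38))*(-13) = -1216*(-13) = 15808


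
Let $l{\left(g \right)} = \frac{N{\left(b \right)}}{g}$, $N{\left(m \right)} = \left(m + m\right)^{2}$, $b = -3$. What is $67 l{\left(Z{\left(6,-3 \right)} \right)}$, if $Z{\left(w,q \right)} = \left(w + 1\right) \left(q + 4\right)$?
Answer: $\frac{2412}{7} \approx 344.57$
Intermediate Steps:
$Z{\left(w,q \right)} = \left(1 + w\right) \left(4 + q\right)$
$N{\left(m \right)} = 4 m^{2}$ ($N{\left(m \right)} = \left(2 m\right)^{2} = 4 m^{2}$)
$l{\left(g \right)} = \frac{36}{g}$ ($l{\left(g \right)} = \frac{4 \left(-3\right)^{2}}{g} = \frac{4 \cdot 9}{g} = \frac{36}{g}$)
$67 l{\left(Z{\left(6,-3 \right)} \right)} = 67 \frac{36}{4 - 3 + 4 \cdot 6 - 18} = 67 \frac{36}{4 - 3 + 24 - 18} = 67 \cdot \frac{36}{7} = \frac{2412}{7}$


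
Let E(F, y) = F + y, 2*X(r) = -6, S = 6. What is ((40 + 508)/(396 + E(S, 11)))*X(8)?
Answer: -1644/413 ≈ -3.9806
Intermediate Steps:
X(r) = -3 (X(r) = (1/2)*(-6) = -3)
((40 + 508)/(396 + E(S, 11)))*X(8) = ((40 + 508)/(396 + (6 + 11)))*(-3) = (548/(396 + 17))*(-3) = (548/413)*(-3) = -1644/413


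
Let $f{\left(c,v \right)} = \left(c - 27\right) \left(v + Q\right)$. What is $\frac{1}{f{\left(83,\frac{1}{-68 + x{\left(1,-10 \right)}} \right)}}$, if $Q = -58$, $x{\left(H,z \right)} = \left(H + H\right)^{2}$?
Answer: $- \frac{8}{25991} \approx -0.0003078$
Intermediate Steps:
$x{\left(H,z \right)} = 4 H^{2}$ ($x{\left(H,z \right)} = \left(2 H\right)^{2} = 4 H^{2}$)
$f{\left(c,v \right)} = \left(-58 + v\right) \left(-27 + c\right)$ ($f{\left(c,v \right)} = \left(c - 27\right) \left(v - 58\right) = \left(-27 + c\right) \left(-58 + v\right) = \left(-58 + v\right) \left(-27 + c\right)$)
$\frac{1}{f{\left(83,\frac{1}{-68 + x{\left(1,-10 \right)}} \right)}} = \frac{1}{1566 - 4814 - \frac{27}{-68 + 4 \cdot 1^{2}} + \frac{83}{-68 + 4 \cdot 1^{2}}} = \frac{1}{1566 - 4814 - \frac{27}{-68 + 4 \cdot 1} + \frac{83}{-68 + 4 \cdot 1}} = \frac{1}{1566 - 4814 - \frac{27}{-68 + 4} + \frac{83}{-68 + 4}} = \frac{1}{1566 - 4814 - \frac{27}{-64} + \frac{83}{-64}} = \frac{1}{1566 - 4814 - - \frac{27}{64} + 83 \left(- \frac{1}{64}\right)} = \frac{1}{1566 - 4814 + \frac{27}{64} - \frac{83}{64}} = \frac{1}{- \frac{25991}{8}} = - \frac{8}{25991}$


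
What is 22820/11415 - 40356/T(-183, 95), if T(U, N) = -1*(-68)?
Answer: -22955599/38811 ≈ -591.47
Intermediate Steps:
T(U, N) = 68
22820/11415 - 40356/T(-183, 95) = 22820/11415 - 40356/68 = 22820*(1/11415) - 40356*1/68 = 4564/2283 - 10089/17 = -22955599/38811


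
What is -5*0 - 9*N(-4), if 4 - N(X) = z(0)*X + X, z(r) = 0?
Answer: -72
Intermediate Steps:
N(X) = 4 - X (N(X) = 4 - (0*X + X) = 4 - (0 + X) = 4 - X)
-5*0 - 9*N(-4) = -5*0 - 9*(4 - 1*(-4)) = 0 - 9*(4 + 4) = 0 - 9*8 = 0 - 72 = -72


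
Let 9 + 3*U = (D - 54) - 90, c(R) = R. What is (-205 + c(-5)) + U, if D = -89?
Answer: -872/3 ≈ -290.67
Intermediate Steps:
U = -242/3 (U = -3 + ((-89 - 54) - 90)/3 = -3 + (-143 - 90)/3 = -3 + (⅓)*(-233) = -3 - 233/3 = -242/3 ≈ -80.667)
(-205 + c(-5)) + U = (-205 - 5) - 242/3 = -210 - 242/3 = -872/3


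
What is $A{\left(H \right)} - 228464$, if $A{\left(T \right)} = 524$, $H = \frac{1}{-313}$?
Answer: $-227940$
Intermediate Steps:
$H = - \frac{1}{313} \approx -0.0031949$
$A{\left(H \right)} - 228464 = 524 - 228464 = -227940$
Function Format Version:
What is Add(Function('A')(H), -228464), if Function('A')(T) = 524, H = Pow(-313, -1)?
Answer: -227940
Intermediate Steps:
H = Rational(-1, 313) ≈ -0.0031949
Add(Function('A')(H), -228464) = Add(524, -228464) = -227940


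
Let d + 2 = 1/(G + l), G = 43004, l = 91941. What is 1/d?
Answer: -134945/269889 ≈ -0.50000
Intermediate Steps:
d = -269889/134945 (d = -2 + 1/(43004 + 91941) = -2 + 1/134945 = -269889/134945 ≈ -2.0000)
1/d = 1/(-269889/134945) = -134945/269889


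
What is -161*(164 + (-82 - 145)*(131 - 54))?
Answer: 2787715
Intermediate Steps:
-161*(164 + (-82 - 145)*(131 - 54)) = -161*(164 - 227*77) = -161*(164 - 17479) = -161*(-17315) = 2787715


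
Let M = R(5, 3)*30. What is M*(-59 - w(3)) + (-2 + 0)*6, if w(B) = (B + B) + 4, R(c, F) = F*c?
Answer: -31062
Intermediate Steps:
w(B) = 4 + 2*B (w(B) = 2*B + 4 = 4 + 2*B)
M = 450 (M = (3*5)*30 = 15*30 = 450)
M*(-59 - w(3)) + (-2 + 0)*6 = 450*(-59 - (4 + 2*3)) + (-2 + 0)*6 = 450*(-59 - (4 + 6)) - 2*6 = 450*(-59 - 1*10) - 12 = 450*(-59 - 10) - 12 = 450*(-69) - 12 = -31050 - 12 = -31062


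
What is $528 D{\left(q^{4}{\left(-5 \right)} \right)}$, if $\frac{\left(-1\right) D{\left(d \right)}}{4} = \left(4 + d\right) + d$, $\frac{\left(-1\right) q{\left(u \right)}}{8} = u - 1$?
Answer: $-22422757632$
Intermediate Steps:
$q{\left(u \right)} = 8 - 8 u$ ($q{\left(u \right)} = - 8 \left(u - 1\right) = - 8 \left(-1 + u\right) = 8 - 8 u$)
$D{\left(d \right)} = -16 - 8 d$ ($D{\left(d \right)} = - 4 \left(\left(4 + d\right) + d\right) = - 4 \left(4 + 2 d\right) = -16 - 8 d$)
$528 D{\left(q^{4}{\left(-5 \right)} \right)} = 528 \left(-16 - 8 \left(8 - -40\right)^{4}\right) = 528 \left(-16 - 8 \left(8 + 40\right)^{4}\right) = 528 \left(-16 - 8 \cdot 48^{4}\right) = 528 \left(-16 - 42467328\right) = 528 \left(-42467344\right) = -22422757632$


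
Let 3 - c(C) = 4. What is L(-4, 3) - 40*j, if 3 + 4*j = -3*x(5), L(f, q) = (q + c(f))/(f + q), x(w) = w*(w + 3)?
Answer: 1228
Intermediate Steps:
x(w) = w*(3 + w)
c(C) = -1 (c(C) = 3 - 1*4 = 3 - 4 = -1)
L(f, q) = (-1 + q)/(f + q) (L(f, q) = (q - 1)/(f + q) = (-1 + q)/(f + q))
j = -123/4 (j = -¾ + (-15*(3 + 5))/4 = -¾ + (-15*8)/4 = -¾ + (-3*40)/4 = -¾ + (¼)*(-120) = -¾ - 30 = -123/4 ≈ -30.750)
L(-4, 3) - 40*j = (-1 + 3)/(-4 + 3) - 40*(-123/4) = 2/(-1) + 1230 = -1*2 + 1230 = -2 + 1230 = 1228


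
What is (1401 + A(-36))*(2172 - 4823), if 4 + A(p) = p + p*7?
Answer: -2939959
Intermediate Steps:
A(p) = -4 + 8*p (A(p) = -4 + (p + p*7) = -4 + (p + 7*p) = -4 + 8*p)
(1401 + A(-36))*(2172 - 4823) = (1401 + (-4 + 8*(-36)))*(2172 - 4823) = (1401 + (-4 - 288))*(-2651) = (1401 - 292)*(-2651) = 1109*(-2651) = -2939959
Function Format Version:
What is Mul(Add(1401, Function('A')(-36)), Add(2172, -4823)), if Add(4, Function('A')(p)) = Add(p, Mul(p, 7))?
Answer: -2939959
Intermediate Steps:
Function('A')(p) = Add(-4, Mul(8, p)) (Function('A')(p) = Add(-4, Add(p, Mul(p, 7))) = Add(-4, Add(p, Mul(7, p))) = Add(-4, Mul(8, p)))
Mul(Add(1401, Function('A')(-36)), Add(2172, -4823)) = Mul(Add(1401, Add(-4, Mul(8, -36))), Add(2172, -4823)) = Mul(Add(1401, Add(-4, -288)), -2651) = Mul(Add(1401, -292), -2651) = Mul(1109, -2651) = -2939959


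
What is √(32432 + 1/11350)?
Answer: √167118853254/2270 ≈ 180.09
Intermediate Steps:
√(32432 + 1/11350) = √(368103201/11350) = √167118853254/2270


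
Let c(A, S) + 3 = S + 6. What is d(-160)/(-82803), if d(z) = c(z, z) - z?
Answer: -1/27601 ≈ -3.6231e-5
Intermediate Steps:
c(A, S) = 3 + S (c(A, S) = -3 + (S + 6) = -3 + (6 + S) = 3 + S)
d(z) = 3 (d(z) = (3 + z) - z = 3)
d(-160)/(-82803) = 3/(-82803) = 3*(-1/82803) = -1/27601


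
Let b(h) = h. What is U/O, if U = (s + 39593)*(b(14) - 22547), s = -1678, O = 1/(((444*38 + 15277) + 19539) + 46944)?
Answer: -84265134165240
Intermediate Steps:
O = 1/98632 (O = 1/(((16872 + 15277) + 19539) + 46944) = 1/((32149 + 19539) + 46944) = 1/(51688 + 46944) = 1/98632 ≈ 1.0139e-5)
U = -854338695 (U = (-1678 + 39593)*(14 - 22547) = 37915*(-22533) = -854338695)
U/O = -854338695/1/98632 = -854338695*98632 = -84265134165240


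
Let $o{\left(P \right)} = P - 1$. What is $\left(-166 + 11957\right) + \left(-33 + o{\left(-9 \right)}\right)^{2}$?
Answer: $13640$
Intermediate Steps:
$o{\left(P \right)} = -1 + P$ ($o{\left(P \right)} = P - 1 = -1 + P$)
$\left(-166 + 11957\right) + \left(-33 + o{\left(-9 \right)}\right)^{2} = \left(-166 + 11957\right) + \left(-33 - 10\right)^{2} = 11791 + \left(-33 - 10\right)^{2} = 11791 + \left(-43\right)^{2} = 11791 + 1849 = 13640$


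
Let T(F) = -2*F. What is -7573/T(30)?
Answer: 7573/60 ≈ 126.22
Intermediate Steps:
-7573/T(30) = -7573/((-2*30)) = -7573/(-60) = -7573*(-1/60) = 7573/60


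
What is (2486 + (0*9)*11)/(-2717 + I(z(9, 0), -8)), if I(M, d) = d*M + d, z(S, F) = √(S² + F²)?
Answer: -2486/2797 ≈ -0.88881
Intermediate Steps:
z(S, F) = √(F² + S²)
I(M, d) = d + M*d (I(M, d) = M*d + d = d + M*d)
(2486 + (0*9)*11)/(-2717 + I(z(9, 0), -8)) = (2486 + (0*9)*11)/(-2717 - 8*(1 + √(0² + 9²))) = (2486 + 0*11)/(-2717 - 8*(1 + √(0 + 81))) = (2486 + 0)/(-2717 - 8*(1 + √81)) = 2486/(-2717 - 8*(1 + 9)) = 2486/(-2717 - 8*10) = 2486/(-2717 - 80) = 2486/(-2797) = 2486*(-1/2797) = -2486/2797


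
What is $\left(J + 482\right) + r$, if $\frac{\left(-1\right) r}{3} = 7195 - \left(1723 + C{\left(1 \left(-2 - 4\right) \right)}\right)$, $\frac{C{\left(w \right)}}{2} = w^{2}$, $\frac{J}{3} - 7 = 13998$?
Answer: $26297$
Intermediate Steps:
$J = 42015$ ($J = 21 + 3 \cdot 13998 = 21 + 41994 = 42015$)
$C{\left(w \right)} = 2 w^{2}$
$r = -16200$ ($r = - 3 \left(7195 - \left(1723 + 2 \left(1 \left(-2 - 4\right)\right)^{2}\right)\right) = - 3 \left(7195 - \left(1723 + 2 \left(1 \left(-6\right)\right)^{2}\right)\right) = - 3 \left(7195 - \left(1723 + 2 \left(-6\right)^{2}\right)\right) = - 3 \left(7195 - \left(1723 + 2 \cdot 36\right)\right) = - 3 \left(7195 - 1795\right) = \left(-3\right) 5400 = -16200$)
$\left(J + 482\right) + r = \left(42015 + 482\right) - 16200 = 42497 - 16200 = 26297$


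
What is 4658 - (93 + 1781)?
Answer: 2784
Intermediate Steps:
4658 - (93 + 1781) = 4658 - 1*1874 = 4658 - 1874 = 2784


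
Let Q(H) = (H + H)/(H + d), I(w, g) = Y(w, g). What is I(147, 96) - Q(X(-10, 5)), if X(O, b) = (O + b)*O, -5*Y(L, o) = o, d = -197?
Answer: -13612/735 ≈ -18.520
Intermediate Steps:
Y(L, o) = -o/5
I(w, g) = -g/5
X(O, b) = O*(O + b)
Q(H) = 2*H/(-197 + H) (Q(H) = (H + H)/(H - 197) = (2*H)/(-197 + H) = 2*H/(-197 + H))
I(147, 96) - Q(X(-10, 5)) = -⅕*96 - 2*(-10*(-10 + 5))/(-197 - 10*(-10 + 5)) = -96/5 - 2*(-10*(-5))/(-197 - 10*(-5)) = -96/5 - 2*50/(-197 + 50) = -96/5 - 2*50/(-147) = -96/5 - 2*50*(-1)/147 = -96/5 - 1*(-100/147) = -96/5 + 100/147 = -13612/735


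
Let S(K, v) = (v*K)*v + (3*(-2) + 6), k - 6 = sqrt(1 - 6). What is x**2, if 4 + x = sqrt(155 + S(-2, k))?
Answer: (4 - sqrt(155 - 2*(6 + I*sqrt(5))**2))**2 ≈ 28.925 - 32.219*I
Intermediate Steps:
k = 6 + I*sqrt(5) (k = 6 + sqrt(1 - 6) = 6 + sqrt(-5) = 6 + I*sqrt(5) ≈ 6.0 + 2.2361*I)
S(K, v) = K*v**2 (S(K, v) = (K*v)*v + (-6 + 6) = K*v**2 + 0 = K*v**2)
x = -4 + sqrt(155 - 2*(6 + I*sqrt(5))**2) ≈ 6.0093 - 2.6808*I
x**2 = (-4 + sqrt(93 - 24*I*sqrt(5)))**2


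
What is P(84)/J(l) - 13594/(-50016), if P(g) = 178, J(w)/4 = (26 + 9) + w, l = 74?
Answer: 1853729/2725872 ≈ 0.68005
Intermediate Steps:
J(w) = 140 + 4*w (J(w) = 4*((26 + 9) + w) = 4*(35 + w) = 140 + 4*w)
P(84)/J(l) - 13594/(-50016) = 178/(140 + 4*74) - 13594/(-50016) = 178/(140 + 296) - 13594*(-1/50016) = 178/436 + 6797/25008 = 178*(1/436) + 6797/25008 = 89/218 + 6797/25008 = 1853729/2725872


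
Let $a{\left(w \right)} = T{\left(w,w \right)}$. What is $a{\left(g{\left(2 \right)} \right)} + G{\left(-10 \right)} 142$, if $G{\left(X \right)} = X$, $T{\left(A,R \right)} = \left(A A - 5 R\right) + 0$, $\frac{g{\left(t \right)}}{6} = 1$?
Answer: $-1414$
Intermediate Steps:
$g{\left(t \right)} = 6$ ($g{\left(t \right)} = 6 \cdot 1 = 6$)
$T{\left(A,R \right)} = A^{2} - 5 R$ ($T{\left(A,R \right)} = \left(A^{2} - 5 R\right) + 0 = A^{2} - 5 R$)
$a{\left(w \right)} = w^{2} - 5 w$
$a{\left(g{\left(2 \right)} \right)} + G{\left(-10 \right)} 142 = 6 \left(-5 + 6\right) - 1420 = 6 \cdot 1 - 1420 = 6 - 1420 = -1414$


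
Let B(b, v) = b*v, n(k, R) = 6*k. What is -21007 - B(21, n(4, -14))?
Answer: -21511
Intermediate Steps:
-21007 - B(21, n(4, -14)) = -21007 - 21*6*4 = -21007 - 21*24 = -21007 - 1*504 = -21007 - 504 = -21511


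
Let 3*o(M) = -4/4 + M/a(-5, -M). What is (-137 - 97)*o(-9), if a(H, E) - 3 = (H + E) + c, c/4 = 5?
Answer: 104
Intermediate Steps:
c = 20 (c = 4*5 = 20)
a(H, E) = 23 + E + H (a(H, E) = 3 + ((H + E) + 20) = 3 + ((E + H) + 20) = 3 + (20 + E + H) = 23 + E + H)
o(M) = -⅓ + M/(3*(18 - M)) (o(M) = (-4/4 + M/(23 - M - 5))/3 = (-4*¼ + M/(18 - M))/3 = (-1 + M/(18 - M))/3 = -⅓ + M/(3*(18 - M)))
(-137 - 97)*o(-9) = (-137 - 97)*(2*(-9 - 9)/(3*(18 - 1*(-9)))) = -156*(-18)/(18 + 9) = -156*(-18)/27 = -234*(-4/9) = 104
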